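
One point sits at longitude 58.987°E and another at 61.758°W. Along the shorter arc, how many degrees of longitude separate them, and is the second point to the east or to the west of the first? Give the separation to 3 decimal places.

Raw difference: -61.758 − 58.987 = -120.745°.
Normalise into (−180°, 180°]: -120.745° stays -120.745°.
Negative ⇒ the second point lies to the west; separation 120.745°.

120.745° west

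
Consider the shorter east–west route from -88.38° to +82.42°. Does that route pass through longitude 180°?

Signed shortest Δλ = ((82.42 − -88.38 + 180) mod 360) − 180 = 170.8°.
Going east by 170.8° from -88.38° reaches +82.42° without touching 180°.

No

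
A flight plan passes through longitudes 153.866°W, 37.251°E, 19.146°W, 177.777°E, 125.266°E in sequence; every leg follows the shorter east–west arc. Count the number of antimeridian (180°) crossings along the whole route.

2

Leg 1: -153.866° → +37.251°, shortest Δλ = -168.883° (west) — crosses 180°.
Leg 2: +37.251° → -19.146°, shortest Δλ = -56.397° (west) — does not cross 180°.
Leg 3: -19.146° → +177.777°, shortest Δλ = -163.077° (west) — crosses 180°.
Leg 4: +177.777° → +125.266°, shortest Δλ = -52.511° (west) — does not cross 180°.
Total crossings: 2.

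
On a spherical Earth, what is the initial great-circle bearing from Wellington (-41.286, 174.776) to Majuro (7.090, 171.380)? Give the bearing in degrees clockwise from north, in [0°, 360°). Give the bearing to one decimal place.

Δλ = 171.380 − 174.776 = -3.396°.
θ = atan2( sin Δλ · cos φ₂ , cos φ₁ · sin φ₂ − sin φ₁ · cos φ₂ · cos Δλ )
  = atan2(-0.05878, 0.74637) = -4.503° → normalised to [0°, 360°): 355.497°.

355.5°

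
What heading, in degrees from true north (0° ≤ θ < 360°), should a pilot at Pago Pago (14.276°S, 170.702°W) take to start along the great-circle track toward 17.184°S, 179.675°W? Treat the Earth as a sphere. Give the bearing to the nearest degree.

Δλ = -179.675 − -170.702 = -8.973°.
θ = atan2( sin Δλ · cos φ₂ , cos φ₁ · sin φ₂ − sin φ₁ · cos φ₂ · cos Δλ )
  = atan2(-0.14901, -0.05362) = -109.790° → normalised to [0°, 360°): 250.210°.

250°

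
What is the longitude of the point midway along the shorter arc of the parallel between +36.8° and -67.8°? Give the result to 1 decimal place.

-15.5°

Signed shortest Δλ from +36.8° to -67.8° is -104.6°.
Midpoint longitude = +36.8° + (-104.6°)/2 = +36.8° − 52.3° = -15.5°.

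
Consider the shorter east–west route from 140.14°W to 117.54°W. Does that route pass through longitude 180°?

No

Signed shortest Δλ = ((-117.54 − -140.14 + 180) mod 360) − 180 = 22.6°.
Going east by 22.6° from -140.14° reaches -117.54° without touching 180°.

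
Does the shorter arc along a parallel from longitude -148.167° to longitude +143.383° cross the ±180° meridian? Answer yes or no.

Yes

Naïve |143.383 − -148.167| = 291.55° > 180°, so the shorter arc goes the other way round — across 180°.
Signed shortest Δλ = ((143.383 − -148.167 + 180) mod 360) − 180 = -68.45°.
Going west by 68.45° from -148.167° passes through 180° before reaching +143.383°.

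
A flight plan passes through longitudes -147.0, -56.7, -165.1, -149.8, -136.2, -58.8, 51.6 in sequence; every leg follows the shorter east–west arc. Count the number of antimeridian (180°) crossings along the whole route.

Leg 1: -147.0° → -56.7°, shortest Δλ = 90.3° (east) — does not cross 180°.
Leg 2: -56.7° → -165.1°, shortest Δλ = -108.4° (west) — does not cross 180°.
Leg 3: -165.1° → -149.8°, shortest Δλ = 15.3° (east) — does not cross 180°.
Leg 4: -149.8° → -136.2°, shortest Δλ = 13.6° (east) — does not cross 180°.
Leg 5: -136.2° → -58.8°, shortest Δλ = 77.4° (east) — does not cross 180°.
Leg 6: -58.8° → +51.6°, shortest Δλ = 110.4° (east) — does not cross 180°.
Total crossings: 0.

0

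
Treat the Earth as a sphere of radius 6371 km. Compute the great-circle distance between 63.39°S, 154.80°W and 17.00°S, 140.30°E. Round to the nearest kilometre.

Δλ = 140.30 − -154.80 = 295.10°; wrapped into (−180°, 180°]: -64.90°.
Δφ = -17.00 − -63.39 = 46.39°.
a = sin²(Δφ/2) + cos φ₁ · cos φ₂ · sin²(Δλ/2) = 0.278447.
c = 2·atan2(√a, √(1−a)) = 1.11174 rad → d = 6371·c ≈ 7082.87 km.

7083 km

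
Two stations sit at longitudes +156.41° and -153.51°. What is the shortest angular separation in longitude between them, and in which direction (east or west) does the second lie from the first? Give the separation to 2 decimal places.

Raw difference: -153.51 − 156.41 = -309.92°.
Normalise into (−180°, 180°]: -309.92° + 360° = 50.08°.
Positive ⇒ the second point lies to the east; separation 50.08°.

50.08° east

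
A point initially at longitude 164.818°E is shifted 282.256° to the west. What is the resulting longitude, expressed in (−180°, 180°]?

Start at +164.818°; shift −282.256° → -117.438°.
-117.438° already lies in (−180°, 180°].

117.438°W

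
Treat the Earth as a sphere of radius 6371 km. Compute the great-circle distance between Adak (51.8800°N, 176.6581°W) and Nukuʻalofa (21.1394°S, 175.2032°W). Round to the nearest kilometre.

Δλ = -175.2032 − -176.6581 = 1.4549°.
Δφ = -21.1394 − 51.8800 = -73.0194°.
a = sin²(Δφ/2) + cos φ₁ · cos φ₂ · sin²(Δλ/2) = 0.354069.
c = 2·atan2(√a, √(1−a)) = 1.27462 rad → d = 6371·c ≈ 8120.62 km.

8121 km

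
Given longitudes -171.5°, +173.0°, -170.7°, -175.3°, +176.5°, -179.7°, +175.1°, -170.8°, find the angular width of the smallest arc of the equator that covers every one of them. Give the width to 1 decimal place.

Sort the longitudes: -179.7°, -175.3°, -171.5°, -170.8°, -170.7°, +173.0°, +175.1°, +176.5°.
Eastward gaps between consecutive values (wrapping around): 4.4°, 3.8°, 0.7°, 0.1°, 343.7°, 2.1°, 1.4°, 3.8°.
Largest gap = 343.7° ⇒ minimal covering band is its complement: 360° − 343.7° = 16.3°.
Band runs from +173.0° eastward to -170.7°, crossing the antimeridian.

16.3°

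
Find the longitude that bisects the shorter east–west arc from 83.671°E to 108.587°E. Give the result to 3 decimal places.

Signed shortest Δλ from +83.671° to +108.587° is +24.916°.
Midpoint longitude = +83.671° + (+24.916°)/2 = +83.671° + 12.458° = +96.129°.

96.129°E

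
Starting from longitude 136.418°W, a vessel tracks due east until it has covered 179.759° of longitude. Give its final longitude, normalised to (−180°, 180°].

Start at -136.418°; shift +179.759° → +43.341°.
+43.341° already lies in (−180°, 180°].

43.341°E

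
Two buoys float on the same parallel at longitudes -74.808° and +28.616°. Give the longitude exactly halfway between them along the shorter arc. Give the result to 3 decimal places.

Signed shortest Δλ from -74.808° to +28.616° is +103.424°.
Midpoint longitude = -74.808° + (+103.424°)/2 = -74.808° + 51.712° = -23.096°.

-23.096°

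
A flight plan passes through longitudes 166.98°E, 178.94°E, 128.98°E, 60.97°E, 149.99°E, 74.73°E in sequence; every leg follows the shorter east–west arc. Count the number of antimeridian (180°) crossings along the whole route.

0

Leg 1: +166.98° → +178.94°, shortest Δλ = 11.96° (east) — does not cross 180°.
Leg 2: +178.94° → +128.98°, shortest Δλ = -49.96° (west) — does not cross 180°.
Leg 3: +128.98° → +60.97°, shortest Δλ = -68.01° (west) — does not cross 180°.
Leg 4: +60.97° → +149.99°, shortest Δλ = 89.02° (east) — does not cross 180°.
Leg 5: +149.99° → +74.73°, shortest Δλ = -75.26° (west) — does not cross 180°.
Total crossings: 0.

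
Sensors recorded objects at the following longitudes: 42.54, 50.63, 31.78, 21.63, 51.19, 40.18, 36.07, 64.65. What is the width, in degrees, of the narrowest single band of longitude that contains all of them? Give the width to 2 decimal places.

43.02°

Sort the longitudes: +21.63°, +31.78°, +36.07°, +40.18°, +42.54°, +50.63°, +51.19°, +64.65°.
Eastward gaps between consecutive values (wrapping around): 10.15°, 4.29°, 4.11°, 2.36°, 8.09°, 0.56°, 13.46°, 316.98°.
Largest gap = 316.98° ⇒ minimal covering band is its complement: 360° − 316.98° = 43.02°.
Band runs from +21.63° eastward to +64.65°.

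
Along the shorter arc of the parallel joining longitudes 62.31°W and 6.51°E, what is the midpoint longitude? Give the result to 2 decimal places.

Signed shortest Δλ from -62.31° to +6.51° is +68.82°.
Midpoint longitude = -62.31° + (+68.82°)/2 = -62.31° + 34.41° = -27.90°.

27.90°W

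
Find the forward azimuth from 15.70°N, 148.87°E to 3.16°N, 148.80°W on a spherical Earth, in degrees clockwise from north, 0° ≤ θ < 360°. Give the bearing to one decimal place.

94.7°

Δλ = -148.80 − 148.87 = -297.67°; wrapped into (−180°, 180°]: 62.33°.
θ = atan2( sin Δλ · cos φ₂ , cos φ₁ · sin φ₂ − sin φ₁ · cos φ₂ · cos Δλ )
  = atan2(0.88429, -0.07240) = 94.681° → normalised to [0°, 360°): 94.681°.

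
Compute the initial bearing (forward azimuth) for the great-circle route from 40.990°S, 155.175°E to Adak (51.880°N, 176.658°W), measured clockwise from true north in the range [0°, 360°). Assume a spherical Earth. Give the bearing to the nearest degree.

17°

Δλ = -176.658 − 155.175 = -331.833°; wrapped into (−180°, 180°]: 28.167°.
θ = atan2( sin Δλ · cos φ₂ , cos φ₁ · sin φ₂ − sin φ₁ · cos φ₂ · cos Δλ )
  = atan2(0.29140, 0.95079) = 17.039° → normalised to [0°, 360°): 17.039°.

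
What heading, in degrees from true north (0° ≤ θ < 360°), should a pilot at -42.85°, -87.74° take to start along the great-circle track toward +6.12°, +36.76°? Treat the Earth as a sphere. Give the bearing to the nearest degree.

110°

Δλ = 36.76 − -87.74 = 124.50°.
θ = atan2( sin Δλ · cos φ₂ , cos φ₁ · sin φ₂ − sin φ₁ · cos φ₂ · cos Δλ )
  = atan2(0.81943, -0.30485) = 110.406° → normalised to [0°, 360°): 110.406°.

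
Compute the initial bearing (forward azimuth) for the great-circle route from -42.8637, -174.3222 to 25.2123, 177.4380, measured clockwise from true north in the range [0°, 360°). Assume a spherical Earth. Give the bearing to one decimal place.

352.0°

Δλ = 177.4380 − -174.3222 = 351.7602°; wrapped into (−180°, 180°]: -8.2398°.
θ = atan2( sin Δλ · cos φ₂ , cos φ₁ · sin φ₂ − sin φ₁ · cos φ₂ · cos Δλ )
  = atan2(-0.12966, 0.92133) = -8.011° → normalised to [0°, 360°): 351.989°.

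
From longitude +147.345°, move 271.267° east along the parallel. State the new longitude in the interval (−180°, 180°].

Start at +147.345°; shift +271.267° → +418.612°.
+418.612° lies outside (−180°, 180°]; subtract 360° → +58.612°.

+58.612°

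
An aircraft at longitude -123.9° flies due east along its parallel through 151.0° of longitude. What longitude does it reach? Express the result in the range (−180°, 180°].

+27.1°

Start at -123.9°; shift +151.0° → +27.1°.
+27.1° already lies in (−180°, 180°].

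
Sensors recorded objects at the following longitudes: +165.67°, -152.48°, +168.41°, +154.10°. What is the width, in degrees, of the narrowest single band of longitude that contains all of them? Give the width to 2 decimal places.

53.42°

Sort the longitudes: -152.48°, +154.10°, +165.67°, +168.41°.
Eastward gaps between consecutive values (wrapping around): 306.58°, 11.57°, 2.74°, 39.11°.
Largest gap = 306.58° ⇒ minimal covering band is its complement: 360° − 306.58° = 53.42°.
Band runs from +154.10° eastward to -152.48°, crossing the antimeridian.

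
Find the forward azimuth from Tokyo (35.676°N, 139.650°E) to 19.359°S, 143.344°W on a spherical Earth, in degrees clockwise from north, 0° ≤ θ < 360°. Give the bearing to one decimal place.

113.1°

Δλ = -143.344 − 139.650 = -282.994°; wrapped into (−180°, 180°]: 77.006°.
θ = atan2( sin Δλ · cos φ₂ , cos φ₁ · sin φ₂ − sin φ₁ · cos φ₂ · cos Δλ )
  = atan2(0.91930, -0.39299) = 113.146° → normalised to [0°, 360°): 113.146°.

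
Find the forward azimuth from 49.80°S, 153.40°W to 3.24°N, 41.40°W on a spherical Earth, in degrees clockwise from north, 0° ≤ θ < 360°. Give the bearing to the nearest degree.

Δλ = -41.40 − -153.40 = 112.00°.
θ = atan2( sin Δλ · cos φ₂ , cos φ₁ · sin φ₂ − sin φ₁ · cos φ₂ · cos Δλ )
  = atan2(0.92570, -0.24919) = 105.066° → normalised to [0°, 360°): 105.066°.

105°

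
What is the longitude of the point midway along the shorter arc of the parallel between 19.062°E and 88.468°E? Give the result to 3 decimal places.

53.765°E

Signed shortest Δλ from +19.062° to +88.468° is +69.406°.
Midpoint longitude = +19.062° + (+69.406°)/2 = +19.062° + 34.703° = +53.765°.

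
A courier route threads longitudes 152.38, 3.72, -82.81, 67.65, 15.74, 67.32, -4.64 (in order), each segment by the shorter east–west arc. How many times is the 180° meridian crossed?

Leg 1: +152.38° → +3.72°, shortest Δλ = -148.66° (west) — does not cross 180°.
Leg 2: +3.72° → -82.81°, shortest Δλ = -86.53° (west) — does not cross 180°.
Leg 3: -82.81° → +67.65°, shortest Δλ = 150.46° (east) — does not cross 180°.
Leg 4: +67.65° → +15.74°, shortest Δλ = -51.91° (west) — does not cross 180°.
Leg 5: +15.74° → +67.32°, shortest Δλ = 51.58° (east) — does not cross 180°.
Leg 6: +67.32° → -4.64°, shortest Δλ = -71.96° (west) — does not cross 180°.
Total crossings: 0.

0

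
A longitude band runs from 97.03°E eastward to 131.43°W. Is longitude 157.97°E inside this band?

Yes

Band width going east from +97.03° to -131.43°: ((-131.43 − 97.03) mod 360) = 131.54°.
Offset of +157.97° east of the west edge: ((157.97 − 97.03) mod 360) = 60.94°.
60.94° ≤ 131.54° ⇒ inside.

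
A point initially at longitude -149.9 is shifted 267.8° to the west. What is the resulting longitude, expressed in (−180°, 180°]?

Start at -149.9°; shift −267.8° → -417.7°.
-417.7° lies outside (−180°, 180°]; add 360° → -57.7°.

-57.7°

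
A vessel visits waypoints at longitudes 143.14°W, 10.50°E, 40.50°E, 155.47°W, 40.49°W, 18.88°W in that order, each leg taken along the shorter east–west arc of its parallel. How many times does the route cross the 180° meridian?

Leg 1: -143.14° → +10.50°, shortest Δλ = 153.64° (east) — does not cross 180°.
Leg 2: +10.50° → +40.50°, shortest Δλ = 30.0° (east) — does not cross 180°.
Leg 3: +40.50° → -155.47°, shortest Δλ = 164.03° (east) — crosses 180°.
Leg 4: -155.47° → -40.49°, shortest Δλ = 114.98° (east) — does not cross 180°.
Leg 5: -40.49° → -18.88°, shortest Δλ = 21.61° (east) — does not cross 180°.
Total crossings: 1.

1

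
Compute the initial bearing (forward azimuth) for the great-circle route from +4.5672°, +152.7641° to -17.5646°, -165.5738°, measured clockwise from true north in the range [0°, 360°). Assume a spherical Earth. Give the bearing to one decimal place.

Δλ = -165.5738 − 152.7641 = -318.3379°; wrapped into (−180°, 180°]: 41.6621°.
θ = atan2( sin Δλ · cos φ₂ , cos φ₁ · sin φ₂ − sin φ₁ · cos φ₂ · cos Δλ )
  = atan2(0.63374, -0.35754) = 119.430° → normalised to [0°, 360°): 119.430°.

119.4°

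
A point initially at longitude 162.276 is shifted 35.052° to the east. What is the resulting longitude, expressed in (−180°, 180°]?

Start at +162.276°; shift +35.052° → +197.328°.
+197.328° lies outside (−180°, 180°]; subtract 360° → -162.672°.

-162.672°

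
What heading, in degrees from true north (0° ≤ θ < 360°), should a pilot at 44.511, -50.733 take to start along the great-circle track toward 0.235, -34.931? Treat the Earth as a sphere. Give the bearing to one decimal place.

157.9°

Δλ = -34.931 − -50.733 = 15.802°.
θ = atan2( sin Δλ · cos φ₂ , cos φ₁ · sin φ₂ − sin φ₁ · cos φ₂ · cos Δλ )
  = atan2(0.27231, -0.67162) = 157.930° → normalised to [0°, 360°): 157.930°.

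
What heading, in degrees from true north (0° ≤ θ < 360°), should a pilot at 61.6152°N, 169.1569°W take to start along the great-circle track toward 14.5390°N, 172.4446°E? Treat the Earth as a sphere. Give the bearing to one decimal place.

203.9°

Δλ = 172.4446 − -169.1569 = 341.6015°; wrapped into (−180°, 180°]: -18.3985°.
θ = atan2( sin Δλ · cos φ₂ , cos φ₁ · sin φ₂ − sin φ₁ · cos φ₂ · cos Δλ )
  = atan2(-0.30552, -0.68873) = -156.078° → normalised to [0°, 360°): 203.922°.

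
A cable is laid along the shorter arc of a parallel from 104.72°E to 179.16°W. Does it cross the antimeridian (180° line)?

Yes

Naïve |-179.16 − 104.72| = 283.88° > 180°, so the shorter arc goes the other way round — across 180°.
Signed shortest Δλ = ((-179.16 − 104.72 + 180) mod 360) − 180 = 76.12°.
Going east by 76.12° from +104.72° passes through 180° before reaching -179.16°.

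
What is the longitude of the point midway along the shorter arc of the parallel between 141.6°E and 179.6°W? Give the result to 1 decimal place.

161.0°E

Signed shortest Δλ from +141.6° to -179.6° is +38.8°.
Midpoint longitude = +141.6° + (+38.8°)/2 = +141.6° + 19.4° = +161.0°.
(The naïve average (+141.6 + -179.6)/2 = -19.0° is on the wrong side of the globe.)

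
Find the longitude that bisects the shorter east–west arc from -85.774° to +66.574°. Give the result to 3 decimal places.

Signed shortest Δλ from -85.774° to +66.574° is +152.348°.
Midpoint longitude = -85.774° + (+152.348°)/2 = -85.774° + 76.174° = -9.600°.

-9.600°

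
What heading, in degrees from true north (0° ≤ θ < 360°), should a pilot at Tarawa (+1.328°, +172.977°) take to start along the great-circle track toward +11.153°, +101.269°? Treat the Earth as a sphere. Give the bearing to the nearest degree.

Δλ = 101.269 − 172.977 = -71.708°.
θ = atan2( sin Δλ · cos φ₂ , cos φ₁ · sin φ₂ − sin φ₁ · cos φ₂ · cos Δλ )
  = atan2(-0.93154, 0.18624) = -78.694° → normalised to [0°, 360°): 281.306°.

281°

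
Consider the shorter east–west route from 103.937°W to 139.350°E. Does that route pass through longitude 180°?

Naïve |139.350 − -103.937| = 243.287° > 180°, so the shorter arc goes the other way round — across 180°.
Signed shortest Δλ = ((139.350 − -103.937 + 180) mod 360) − 180 = -116.713°.
Going west by 116.713° from -103.937° passes through 180° before reaching +139.350°.

Yes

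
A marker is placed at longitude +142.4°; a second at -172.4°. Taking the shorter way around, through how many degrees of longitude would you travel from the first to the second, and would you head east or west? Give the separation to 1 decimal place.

45.2° east

Raw difference: -172.4 − 142.4 = -314.8°.
Normalise into (−180°, 180°]: -314.8° + 360° = 45.2°.
Positive ⇒ the second point lies to the east; separation 45.2°.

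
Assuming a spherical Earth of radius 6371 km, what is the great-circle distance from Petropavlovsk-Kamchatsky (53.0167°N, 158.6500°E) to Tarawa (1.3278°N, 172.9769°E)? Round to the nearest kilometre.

Δλ = 172.9769 − 158.6500 = 14.3269°.
Δφ = 1.3278 − 53.0167 = -51.6889°.
a = sin²(Δφ/2) + cos φ₁ · cos φ₂ · sin²(Δλ/2) = 0.199387.
c = 2·atan2(√a, √(1−a)) = 0.92576 rad → d = 6371·c ≈ 5898.02 km.

5898 km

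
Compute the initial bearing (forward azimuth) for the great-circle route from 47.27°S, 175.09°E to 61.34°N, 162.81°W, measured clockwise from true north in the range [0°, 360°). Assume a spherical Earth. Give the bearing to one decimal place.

11.1°

Δλ = -162.81 − 175.09 = -337.90°; wrapped into (−180°, 180°]: 22.10°.
θ = atan2( sin Δλ · cos φ₂ , cos φ₁ · sin φ₂ − sin φ₁ · cos φ₂ · cos Δλ )
  = atan2(0.18044, 0.92183) = 11.075° → normalised to [0°, 360°): 11.075°.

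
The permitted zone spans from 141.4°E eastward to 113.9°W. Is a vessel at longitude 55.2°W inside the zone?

No

Band width going east from +141.4° to -113.9°: ((-113.9 − 141.4) mod 360) = 104.7°.
Offset of -55.2° east of the west edge: ((-55.2 − 141.4) mod 360) = 163.4°.
163.4° > 104.7° ⇒ outside.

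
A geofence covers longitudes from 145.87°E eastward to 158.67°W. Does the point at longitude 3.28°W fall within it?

No

Band width going east from +145.87° to -158.67°: ((-158.67 − 145.87) mod 360) = 55.46°.
Offset of -3.28° east of the west edge: ((-3.28 − 145.87) mod 360) = 210.85°.
210.85° > 55.46° ⇒ outside.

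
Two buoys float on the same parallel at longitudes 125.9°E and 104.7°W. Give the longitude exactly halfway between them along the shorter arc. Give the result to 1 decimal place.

Signed shortest Δλ from +125.9° to -104.7° is +129.4°.
Midpoint longitude = +125.9° + (+129.4°)/2 = +125.9° + 64.7° = +190.6°.
Normalise into (−180°, 180°]: -169.4°.
(The naïve average (+125.9 + -104.7)/2 = 10.6° is on the wrong side of the globe.)

169.4°W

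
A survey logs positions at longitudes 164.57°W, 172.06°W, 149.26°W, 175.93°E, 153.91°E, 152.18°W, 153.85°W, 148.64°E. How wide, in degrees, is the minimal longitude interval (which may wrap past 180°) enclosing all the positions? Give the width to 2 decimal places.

Sort the longitudes: -172.06°, -164.57°, -153.85°, -152.18°, -149.26°, +148.64°, +153.91°, +175.93°.
Eastward gaps between consecutive values (wrapping around): 7.49°, 10.72°, 1.67°, 2.92°, 297.90°, 5.27°, 22.02°, 12.01°.
Largest gap = 297.90° ⇒ minimal covering band is its complement: 360° − 297.90° = 62.10°.
Band runs from +148.64° eastward to -149.26°, crossing the antimeridian.

62.10°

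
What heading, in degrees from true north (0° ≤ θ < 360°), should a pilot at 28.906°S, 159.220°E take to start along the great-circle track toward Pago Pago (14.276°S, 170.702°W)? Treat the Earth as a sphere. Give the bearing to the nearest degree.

Δλ = -170.702 − 159.220 = -329.922°; wrapped into (−180°, 180°]: 30.078°.
θ = atan2( sin Δλ · cos φ₂ , cos φ₁ · sin φ₂ − sin φ₁ · cos φ₂ · cos Δλ )
  = atan2(0.48570, 0.18950) = 68.687° → normalised to [0°, 360°): 68.687°.

69°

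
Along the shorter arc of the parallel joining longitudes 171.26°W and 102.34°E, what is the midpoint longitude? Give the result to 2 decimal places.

145.54°E

Signed shortest Δλ from -171.26° to +102.34° is -86.40°.
Midpoint longitude = -171.26° + (-86.40°)/2 = -171.26° − 43.20° = -214.46°.
Normalise into (−180°, 180°]: +145.54°.
(The naïve average (-171.26 + +102.34)/2 = -34.46° is on the wrong side of the globe.)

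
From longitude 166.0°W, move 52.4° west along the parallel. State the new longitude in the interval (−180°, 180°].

Start at -166.0°; shift −52.4° → -218.4°.
-218.4° lies outside (−180°, 180°]; add 360° → +141.6°.

141.6°E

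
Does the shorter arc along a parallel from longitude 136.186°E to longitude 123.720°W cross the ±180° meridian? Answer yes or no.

Naïve |-123.720 − 136.186| = 259.906° > 180°, so the shorter arc goes the other way round — across 180°.
Signed shortest Δλ = ((-123.720 − 136.186 + 180) mod 360) − 180 = 100.094°.
Going east by 100.094° from +136.186° passes through 180° before reaching -123.720°.

Yes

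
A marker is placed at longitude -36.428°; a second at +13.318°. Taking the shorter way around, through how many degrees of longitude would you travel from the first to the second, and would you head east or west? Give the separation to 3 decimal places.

49.746° east

Raw difference: 13.318 − -36.428 = 49.746°.
Normalise into (−180°, 180°]: 49.746° stays 49.746°.
Positive ⇒ the second point lies to the east; separation 49.746°.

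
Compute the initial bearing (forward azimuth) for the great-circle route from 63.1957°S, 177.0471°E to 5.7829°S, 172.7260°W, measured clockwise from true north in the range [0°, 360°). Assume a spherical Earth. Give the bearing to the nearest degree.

12°

Δλ = -172.7260 − 177.0471 = -349.7731°; wrapped into (−180°, 180°]: 10.2269°.
θ = atan2( sin Δλ · cos φ₂ , cos φ₁ · sin φ₂ − sin φ₁ · cos φ₂ · cos Δλ )
  = atan2(0.17664, 0.82846) = 12.036° → normalised to [0°, 360°): 12.036°.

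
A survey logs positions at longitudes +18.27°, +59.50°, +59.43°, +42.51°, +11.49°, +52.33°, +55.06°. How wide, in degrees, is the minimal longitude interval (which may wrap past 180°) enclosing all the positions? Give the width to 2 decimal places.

48.01°

Sort the longitudes: +11.49°, +18.27°, +42.51°, +52.33°, +55.06°, +59.43°, +59.50°.
Eastward gaps between consecutive values (wrapping around): 6.78°, 24.24°, 9.82°, 2.73°, 4.37°, 0.07°, 311.99°.
Largest gap = 311.99° ⇒ minimal covering band is its complement: 360° − 311.99° = 48.01°.
Band runs from +11.49° eastward to +59.50°.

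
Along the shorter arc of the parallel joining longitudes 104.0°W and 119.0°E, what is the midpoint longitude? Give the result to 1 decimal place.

Signed shortest Δλ from -104.0° to +119.0° is -137.0°.
Midpoint longitude = -104.0° + (-137.0°)/2 = -104.0° − 68.5° = -172.5°.
(The naïve average (-104.0 + +119.0)/2 = 7.5° is on the wrong side of the globe.)

172.5°W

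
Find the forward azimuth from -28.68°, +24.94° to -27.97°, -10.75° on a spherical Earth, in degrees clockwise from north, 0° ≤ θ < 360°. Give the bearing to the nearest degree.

Δλ = -10.75 − 24.94 = -35.69°.
θ = atan2( sin Δλ · cos φ₂ , cos φ₁ · sin φ₂ − sin φ₁ · cos φ₂ · cos Δλ )
  = atan2(-0.51525, -0.06722) = -97.432° → normalised to [0°, 360°): 262.568°.

263°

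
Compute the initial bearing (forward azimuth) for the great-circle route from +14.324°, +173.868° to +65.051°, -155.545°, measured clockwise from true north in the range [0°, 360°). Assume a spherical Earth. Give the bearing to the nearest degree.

Δλ = -155.545 − 173.868 = -329.413°; wrapped into (−180°, 180°]: 30.587°.
θ = atan2( sin Δλ · cos φ₂ , cos φ₁ · sin φ₂ − sin φ₁ · cos φ₂ · cos Δλ )
  = atan2(0.21464, 0.78866) = 15.225° → normalised to [0°, 360°): 15.225°.

15°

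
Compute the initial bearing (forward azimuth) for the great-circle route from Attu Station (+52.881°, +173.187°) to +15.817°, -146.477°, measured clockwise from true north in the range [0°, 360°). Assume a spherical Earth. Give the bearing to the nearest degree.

Δλ = -146.477 − 173.187 = -319.664°; wrapped into (−180°, 180°]: 40.336°.
θ = atan2( sin Δλ · cos φ₂ , cos φ₁ · sin φ₂ − sin φ₁ · cos φ₂ · cos Δλ )
  = atan2(0.62276, -0.42032) = 124.016° → normalised to [0°, 360°): 124.016°.

124°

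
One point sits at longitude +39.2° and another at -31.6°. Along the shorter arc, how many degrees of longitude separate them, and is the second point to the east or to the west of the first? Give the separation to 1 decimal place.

Raw difference: -31.6 − 39.2 = -70.8°.
Normalise into (−180°, 180°]: -70.8° stays -70.8°.
Negative ⇒ the second point lies to the west; separation 70.8°.

70.8° west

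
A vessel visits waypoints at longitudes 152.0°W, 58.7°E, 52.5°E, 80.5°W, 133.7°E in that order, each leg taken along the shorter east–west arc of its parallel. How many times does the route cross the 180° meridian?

2

Leg 1: -152.0° → +58.7°, shortest Δλ = -149.3° (west) — crosses 180°.
Leg 2: +58.7° → +52.5°, shortest Δλ = -6.2° (west) — does not cross 180°.
Leg 3: +52.5° → -80.5°, shortest Δλ = -133.0° (west) — does not cross 180°.
Leg 4: -80.5° → +133.7°, shortest Δλ = -145.8° (west) — crosses 180°.
Total crossings: 2.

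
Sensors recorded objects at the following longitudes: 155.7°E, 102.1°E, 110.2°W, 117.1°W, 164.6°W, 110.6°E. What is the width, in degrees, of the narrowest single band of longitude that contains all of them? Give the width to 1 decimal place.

147.7°

Sort the longitudes: -164.6°, -117.1°, -110.2°, +102.1°, +110.6°, +155.7°.
Eastward gaps between consecutive values (wrapping around): 47.5°, 6.9°, 212.3°, 8.5°, 45.1°, 39.7°.
Largest gap = 212.3° ⇒ minimal covering band is its complement: 360° − 212.3° = 147.7°.
Band runs from +102.1° eastward to -110.2°, crossing the antimeridian.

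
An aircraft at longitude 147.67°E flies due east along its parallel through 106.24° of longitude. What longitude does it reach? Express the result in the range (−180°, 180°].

Start at +147.67°; shift +106.24° → +253.91°.
+253.91° lies outside (−180°, 180°]; subtract 360° → -106.09°.

106.09°W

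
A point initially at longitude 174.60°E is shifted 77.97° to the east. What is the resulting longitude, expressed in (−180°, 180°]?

107.43°W

Start at +174.60°; shift +77.97° → +252.57°.
+252.57° lies outside (−180°, 180°]; subtract 360° → -107.43°.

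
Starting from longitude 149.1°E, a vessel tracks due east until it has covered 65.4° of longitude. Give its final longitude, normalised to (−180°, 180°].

Start at +149.1°; shift +65.4° → +214.5°.
+214.5° lies outside (−180°, 180°]; subtract 360° → -145.5°.

145.5°W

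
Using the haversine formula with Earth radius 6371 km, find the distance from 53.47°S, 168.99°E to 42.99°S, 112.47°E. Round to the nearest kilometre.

Δλ = 112.47 − 168.99 = -56.52°.
Δφ = -42.99 − -53.47 = 10.48°.
a = sin²(Δφ/2) + cos φ₁ · cos φ₂ · sin²(Δλ/2) = 0.105948.
c = 2·atan2(√a, √(1−a)) = 0.66308 rad → d = 6371·c ≈ 4224.45 km.

4224 km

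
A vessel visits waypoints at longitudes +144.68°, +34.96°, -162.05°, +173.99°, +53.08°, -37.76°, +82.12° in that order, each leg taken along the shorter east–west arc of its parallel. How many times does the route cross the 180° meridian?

2

Leg 1: +144.68° → +34.96°, shortest Δλ = -109.72° (west) — does not cross 180°.
Leg 2: +34.96° → -162.05°, shortest Δλ = 162.99° (east) — crosses 180°.
Leg 3: -162.05° → +173.99°, shortest Δλ = -23.96° (west) — crosses 180°.
Leg 4: +173.99° → +53.08°, shortest Δλ = -120.91° (west) — does not cross 180°.
Leg 5: +53.08° → -37.76°, shortest Δλ = -90.84° (west) — does not cross 180°.
Leg 6: -37.76° → +82.12°, shortest Δλ = 119.88° (east) — does not cross 180°.
Total crossings: 2.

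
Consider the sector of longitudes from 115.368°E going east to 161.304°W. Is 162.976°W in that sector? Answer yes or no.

Yes

Band width going east from +115.368° to -161.304°: ((-161.304 − 115.368) mod 360) = 83.328°.
Offset of -162.976° east of the west edge: ((-162.976 − 115.368) mod 360) = 81.656°.
81.656° ≤ 83.328° ⇒ inside.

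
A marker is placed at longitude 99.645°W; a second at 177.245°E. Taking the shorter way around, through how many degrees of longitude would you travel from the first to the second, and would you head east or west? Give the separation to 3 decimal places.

83.110° west

Raw difference: 177.245 − -99.645 = 276.89°.
Normalise into (−180°, 180°]: 276.89° − 360° = -83.11°.
Negative ⇒ the second point lies to the west; separation 83.110°.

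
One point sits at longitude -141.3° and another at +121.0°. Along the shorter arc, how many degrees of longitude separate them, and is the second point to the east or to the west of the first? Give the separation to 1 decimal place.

97.7° west

Raw difference: 121.0 − -141.3 = 262.3°.
Normalise into (−180°, 180°]: 262.3° − 360° = -97.7°.
Negative ⇒ the second point lies to the west; separation 97.7°.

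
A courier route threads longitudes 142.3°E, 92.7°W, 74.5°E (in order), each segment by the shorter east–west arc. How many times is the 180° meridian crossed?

1

Leg 1: +142.3° → -92.7°, shortest Δλ = 125.0° (east) — crosses 180°.
Leg 2: -92.7° → +74.5°, shortest Δλ = 167.2° (east) — does not cross 180°.
Total crossings: 1.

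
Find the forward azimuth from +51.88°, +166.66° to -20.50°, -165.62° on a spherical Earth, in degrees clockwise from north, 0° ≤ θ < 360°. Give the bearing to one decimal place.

Δλ = -165.62 − 166.66 = -332.28°; wrapped into (−180°, 180°]: 27.72°.
θ = atan2( sin Δλ · cos φ₂ , cos φ₁ · sin φ₂ − sin φ₁ · cos φ₂ · cos Δλ )
  = atan2(0.43569, -0.86851) = 153.359° → normalised to [0°, 360°): 153.359°.

153.4°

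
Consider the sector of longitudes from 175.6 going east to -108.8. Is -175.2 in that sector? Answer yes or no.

Band width going east from +175.6° to -108.8°: ((-108.8 − 175.6) mod 360) = 75.6°.
Offset of -175.2° east of the west edge: ((-175.2 − 175.6) mod 360) = 9.2°.
9.2° ≤ 75.6° ⇒ inside.

Yes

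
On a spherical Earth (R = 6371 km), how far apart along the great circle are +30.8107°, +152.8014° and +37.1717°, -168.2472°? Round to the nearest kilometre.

3634 km

Δλ = -168.2472 − 152.8014 = -321.0486°; wrapped into (−180°, 180°]: 38.9514°.
Δφ = 37.1717 − 30.8107 = 6.3610°.
a = sin²(Δφ/2) + cos φ₁ · cos φ₂ · sin²(Δλ/2) = 0.079153.
c = 2·atan2(√a, √(1−a)) = 0.57038 rad → d = 6371·c ≈ 3633.91 km.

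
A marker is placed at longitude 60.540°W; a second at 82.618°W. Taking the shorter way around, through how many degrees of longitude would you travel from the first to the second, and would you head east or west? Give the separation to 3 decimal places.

22.078° west

Raw difference: -82.618 − -60.540 = -22.078°.
Normalise into (−180°, 180°]: -22.078° stays -22.078°.
Negative ⇒ the second point lies to the west; separation 22.078°.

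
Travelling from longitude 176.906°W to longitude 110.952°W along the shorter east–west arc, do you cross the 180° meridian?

No

Signed shortest Δλ = ((-110.952 − -176.906 + 180) mod 360) − 180 = 65.954°.
Going east by 65.954° from -176.906° reaches -110.952° without touching 180°.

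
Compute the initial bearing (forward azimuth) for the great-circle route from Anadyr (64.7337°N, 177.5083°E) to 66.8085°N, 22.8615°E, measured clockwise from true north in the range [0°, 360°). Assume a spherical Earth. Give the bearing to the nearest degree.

Δλ = 22.8615 − 177.5083 = -154.6468°.
θ = atan2( sin Δλ · cos φ₂ , cos φ₁ · sin φ₂ − sin φ₁ · cos φ₂ · cos Δλ )
  = atan2(-0.16863, 0.71417) = -13.285° → normalised to [0°, 360°): 346.715°.

347°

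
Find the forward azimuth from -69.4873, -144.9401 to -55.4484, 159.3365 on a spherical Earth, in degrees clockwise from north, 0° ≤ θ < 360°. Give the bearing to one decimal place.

271.3°

Δλ = 159.3365 − -144.9401 = 304.2766°; wrapped into (−180°, 180°]: -55.7234°.
θ = atan2( sin Δλ · cos φ₂ , cos φ₁ · sin φ₂ − sin φ₁ · cos φ₂ · cos Δλ )
  = atan2(-0.46865, 0.01055) = -88.710° → normalised to [0°, 360°): 271.290°.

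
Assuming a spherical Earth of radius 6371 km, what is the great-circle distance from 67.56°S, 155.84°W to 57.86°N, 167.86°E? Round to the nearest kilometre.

14260 km

Δλ = 167.86 − -155.84 = 323.70°; wrapped into (−180°, 180°]: -36.30°.
Δφ = 57.86 − -67.56 = 125.42°.
a = sin²(Δφ/2) + cos φ₁ · cos φ₂ · sin²(Δλ/2) = 0.809488.
c = 2·atan2(√a, √(1−a)) = 2.23823 rad → d = 6371·c ≈ 14259.79 km.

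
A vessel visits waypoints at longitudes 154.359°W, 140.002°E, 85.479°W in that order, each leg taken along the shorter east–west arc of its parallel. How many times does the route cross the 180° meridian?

2

Leg 1: -154.359° → +140.002°, shortest Δλ = -65.639° (west) — crosses 180°.
Leg 2: +140.002° → -85.479°, shortest Δλ = 134.519° (east) — crosses 180°.
Total crossings: 2.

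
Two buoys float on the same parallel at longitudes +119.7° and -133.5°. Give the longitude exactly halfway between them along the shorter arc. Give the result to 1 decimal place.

+173.1°

Signed shortest Δλ from +119.7° to -133.5° is +106.8°.
Midpoint longitude = +119.7° + (+106.8°)/2 = +119.7° + 53.4° = +173.1°.
(The naïve average (+119.7 + -133.5)/2 = -6.9° is on the wrong side of the globe.)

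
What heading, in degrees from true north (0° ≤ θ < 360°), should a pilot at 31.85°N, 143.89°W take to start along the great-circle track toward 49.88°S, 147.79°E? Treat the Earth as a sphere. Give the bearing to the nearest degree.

Δλ = 147.79 − -143.89 = 291.68°; wrapped into (−180°, 180°]: -68.32°.
θ = atan2( sin Δλ · cos φ₂ , cos φ₁ · sin φ₂ − sin φ₁ · cos φ₂ · cos Δλ )
  = atan2(-0.59881, -0.77518) = -142.315° → normalised to [0°, 360°): 217.685°.

218°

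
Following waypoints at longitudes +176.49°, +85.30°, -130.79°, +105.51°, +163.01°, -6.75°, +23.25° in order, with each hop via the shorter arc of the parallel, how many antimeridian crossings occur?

Leg 1: +176.49° → +85.30°, shortest Δλ = -91.19° (west) — does not cross 180°.
Leg 2: +85.30° → -130.79°, shortest Δλ = 143.91° (east) — crosses 180°.
Leg 3: -130.79° → +105.51°, shortest Δλ = -123.7° (west) — crosses 180°.
Leg 4: +105.51° → +163.01°, shortest Δλ = 57.5° (east) — does not cross 180°.
Leg 5: +163.01° → -6.75°, shortest Δλ = -169.76° (west) — does not cross 180°.
Leg 6: -6.75° → +23.25°, shortest Δλ = 30.0° (east) — does not cross 180°.
Total crossings: 2.

2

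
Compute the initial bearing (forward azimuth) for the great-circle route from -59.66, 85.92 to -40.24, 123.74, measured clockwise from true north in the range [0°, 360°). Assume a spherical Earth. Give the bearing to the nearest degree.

67°

Δλ = 123.74 − 85.92 = 37.82°.
θ = atan2( sin Δλ · cos φ₂ , cos φ₁ · sin φ₂ − sin φ₁ · cos φ₂ · cos Δλ )
  = atan2(0.46807, 0.19410) = 67.477° → normalised to [0°, 360°): 67.477°.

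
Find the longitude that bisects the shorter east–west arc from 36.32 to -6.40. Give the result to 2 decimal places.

+14.96°

Signed shortest Δλ from +36.32° to -6.40° is -42.72°.
Midpoint longitude = +36.32° + (-42.72°)/2 = +36.32° − 21.36° = +14.96°.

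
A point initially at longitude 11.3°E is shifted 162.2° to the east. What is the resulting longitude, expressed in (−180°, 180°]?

173.5°E

Start at +11.3°; shift +162.2° → +173.5°.
+173.5° already lies in (−180°, 180°].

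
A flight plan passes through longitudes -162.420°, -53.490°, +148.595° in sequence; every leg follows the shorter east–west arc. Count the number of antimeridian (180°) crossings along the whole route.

Leg 1: -162.420° → -53.490°, shortest Δλ = 108.93° (east) — does not cross 180°.
Leg 2: -53.490° → +148.595°, shortest Δλ = -157.915° (west) — crosses 180°.
Total crossings: 1.

1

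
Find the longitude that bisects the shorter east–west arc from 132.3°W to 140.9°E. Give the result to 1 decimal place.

Signed shortest Δλ from -132.3° to +140.9° is -86.8°.
Midpoint longitude = -132.3° + (-86.8°)/2 = -132.3° − 43.4° = -175.7°.
(The naïve average (-132.3 + +140.9)/2 = 4.3° is on the wrong side of the globe.)

175.7°W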